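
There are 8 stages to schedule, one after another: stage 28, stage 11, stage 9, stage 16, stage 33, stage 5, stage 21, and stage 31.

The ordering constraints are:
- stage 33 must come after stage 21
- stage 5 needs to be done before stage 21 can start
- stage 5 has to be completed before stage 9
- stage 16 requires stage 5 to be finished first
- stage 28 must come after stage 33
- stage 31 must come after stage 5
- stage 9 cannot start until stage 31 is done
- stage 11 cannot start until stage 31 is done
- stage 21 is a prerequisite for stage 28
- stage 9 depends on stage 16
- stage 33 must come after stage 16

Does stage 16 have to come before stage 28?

Yes

Following the dependencies: stage 16 → stage 33 → stage 28.
Hence stage 16 necessarily comes before stage 28.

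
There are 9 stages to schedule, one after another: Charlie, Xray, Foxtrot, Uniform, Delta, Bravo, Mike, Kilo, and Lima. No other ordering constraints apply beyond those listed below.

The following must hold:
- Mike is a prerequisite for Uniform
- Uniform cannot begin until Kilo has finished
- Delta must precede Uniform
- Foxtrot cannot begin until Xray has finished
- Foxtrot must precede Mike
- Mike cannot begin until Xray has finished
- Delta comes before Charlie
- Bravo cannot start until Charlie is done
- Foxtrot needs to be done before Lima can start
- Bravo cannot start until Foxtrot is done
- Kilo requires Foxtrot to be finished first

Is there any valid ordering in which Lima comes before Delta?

The constraints leave Lima and Delta unordered relative to each other; nothing requires Delta earlier.
That means at least one valid schedule has Lima before Delta.

Yes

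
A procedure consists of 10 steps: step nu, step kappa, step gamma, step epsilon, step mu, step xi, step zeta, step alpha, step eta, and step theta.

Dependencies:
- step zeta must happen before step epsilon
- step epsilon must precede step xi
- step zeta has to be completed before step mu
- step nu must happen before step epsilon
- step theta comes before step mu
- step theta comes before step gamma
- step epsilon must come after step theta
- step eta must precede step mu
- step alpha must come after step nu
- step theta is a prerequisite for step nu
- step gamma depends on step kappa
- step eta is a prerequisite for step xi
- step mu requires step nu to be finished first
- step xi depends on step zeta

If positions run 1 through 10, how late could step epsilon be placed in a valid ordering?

The only step forced after step epsilon (directly or by a chain) is step xi.
With 1 mandatory successor out of 10 steps total, the latest slot for step epsilon is 10−1 = 9, and it's reachable by doing all non-successors before step epsilon.

9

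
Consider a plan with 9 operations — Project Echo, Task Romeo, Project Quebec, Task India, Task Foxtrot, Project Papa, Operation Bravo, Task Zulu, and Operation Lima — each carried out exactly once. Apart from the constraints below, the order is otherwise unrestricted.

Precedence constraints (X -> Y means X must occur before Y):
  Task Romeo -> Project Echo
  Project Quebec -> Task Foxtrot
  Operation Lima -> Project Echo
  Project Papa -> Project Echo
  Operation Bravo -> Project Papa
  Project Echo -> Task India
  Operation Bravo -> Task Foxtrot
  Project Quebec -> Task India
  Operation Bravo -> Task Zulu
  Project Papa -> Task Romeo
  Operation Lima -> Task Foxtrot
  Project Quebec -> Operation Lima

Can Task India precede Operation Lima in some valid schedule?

No

There is a dependency chain Operation Lima → Project Echo → Task India, so Task India always comes after Operation Lima.
Hence Task India can never be scheduled before Operation Lima.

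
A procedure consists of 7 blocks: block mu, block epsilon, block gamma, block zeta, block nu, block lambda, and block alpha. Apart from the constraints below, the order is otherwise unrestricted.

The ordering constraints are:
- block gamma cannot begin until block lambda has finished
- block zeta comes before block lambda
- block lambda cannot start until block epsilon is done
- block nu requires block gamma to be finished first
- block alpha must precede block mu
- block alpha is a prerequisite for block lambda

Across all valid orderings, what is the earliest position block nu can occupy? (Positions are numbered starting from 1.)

6

Working backwards through the constraints from block nu, its full set of required predecessors is block epsilon, block gamma, block zeta, block lambda, block alpha — 5 of them.
So at minimum 5 blocks come before block nu, putting block nu no earlier than position 6. That position is achievable by scheduling exactly those predecessors first.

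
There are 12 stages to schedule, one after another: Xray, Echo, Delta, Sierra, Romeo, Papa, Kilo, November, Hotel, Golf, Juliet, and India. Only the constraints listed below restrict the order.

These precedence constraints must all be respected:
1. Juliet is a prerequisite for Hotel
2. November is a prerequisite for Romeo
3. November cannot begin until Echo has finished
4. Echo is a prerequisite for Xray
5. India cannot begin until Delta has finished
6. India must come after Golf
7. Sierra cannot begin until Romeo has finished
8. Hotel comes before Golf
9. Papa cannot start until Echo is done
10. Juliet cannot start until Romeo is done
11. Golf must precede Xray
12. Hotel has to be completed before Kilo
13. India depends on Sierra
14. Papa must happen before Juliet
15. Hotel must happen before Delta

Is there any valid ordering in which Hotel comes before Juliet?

The constraints give a chain Juliet → Hotel, which forces Juliet before Hotel.
Hence Hotel can never be scheduled before Juliet.

No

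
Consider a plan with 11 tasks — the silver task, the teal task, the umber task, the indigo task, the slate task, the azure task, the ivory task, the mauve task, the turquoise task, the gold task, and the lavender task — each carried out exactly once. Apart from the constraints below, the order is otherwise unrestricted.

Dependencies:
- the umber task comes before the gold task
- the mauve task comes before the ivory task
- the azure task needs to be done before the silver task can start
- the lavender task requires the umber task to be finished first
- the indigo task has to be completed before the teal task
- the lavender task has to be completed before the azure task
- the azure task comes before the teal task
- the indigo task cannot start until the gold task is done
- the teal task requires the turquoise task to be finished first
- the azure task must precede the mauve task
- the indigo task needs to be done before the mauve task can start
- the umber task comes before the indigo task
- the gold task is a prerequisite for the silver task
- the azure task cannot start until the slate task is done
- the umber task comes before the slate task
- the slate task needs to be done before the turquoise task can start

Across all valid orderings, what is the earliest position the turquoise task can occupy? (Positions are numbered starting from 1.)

The tasks that are forced before the turquoise task, directly or transitively, are the umber task, the slate task. That's 2 tasks.
With 2 mandatory predecessors, the earliest the turquoise task can sit is position 2+1 = 3, and placing just those 2 first achieves it.

3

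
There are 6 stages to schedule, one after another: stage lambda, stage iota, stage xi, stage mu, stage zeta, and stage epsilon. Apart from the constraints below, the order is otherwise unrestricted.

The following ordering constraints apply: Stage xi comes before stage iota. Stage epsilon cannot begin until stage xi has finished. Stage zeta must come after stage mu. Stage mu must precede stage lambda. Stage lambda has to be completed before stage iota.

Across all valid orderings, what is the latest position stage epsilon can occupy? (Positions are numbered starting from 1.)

6

Stage epsilon has no required successors, so nothing stops it from going last (position 6).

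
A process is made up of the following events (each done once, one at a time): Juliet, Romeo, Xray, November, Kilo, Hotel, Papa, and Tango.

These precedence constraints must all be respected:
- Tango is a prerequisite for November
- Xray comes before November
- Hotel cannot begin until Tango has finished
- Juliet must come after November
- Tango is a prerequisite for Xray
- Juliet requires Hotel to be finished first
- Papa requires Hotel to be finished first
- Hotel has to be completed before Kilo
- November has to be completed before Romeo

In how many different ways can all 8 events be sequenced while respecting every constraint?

Only Tango has no prerequisites, so it must go first.
Enumerating by repeatedly choosing an available event (one whose prerequisites are all placed) gives 130 distinct complete orderings.

130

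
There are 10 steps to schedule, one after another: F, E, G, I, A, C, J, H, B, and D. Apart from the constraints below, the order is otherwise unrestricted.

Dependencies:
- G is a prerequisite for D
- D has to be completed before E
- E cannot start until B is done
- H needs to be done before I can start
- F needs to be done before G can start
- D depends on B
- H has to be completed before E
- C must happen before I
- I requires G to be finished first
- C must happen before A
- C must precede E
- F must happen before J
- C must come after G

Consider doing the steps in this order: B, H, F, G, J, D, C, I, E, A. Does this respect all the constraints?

Yes

Every stated constraint is respected: B sits at position 1, ahead of E at position 9, and each of the other listed pairs likewise has the predecessor earlier in the sequence.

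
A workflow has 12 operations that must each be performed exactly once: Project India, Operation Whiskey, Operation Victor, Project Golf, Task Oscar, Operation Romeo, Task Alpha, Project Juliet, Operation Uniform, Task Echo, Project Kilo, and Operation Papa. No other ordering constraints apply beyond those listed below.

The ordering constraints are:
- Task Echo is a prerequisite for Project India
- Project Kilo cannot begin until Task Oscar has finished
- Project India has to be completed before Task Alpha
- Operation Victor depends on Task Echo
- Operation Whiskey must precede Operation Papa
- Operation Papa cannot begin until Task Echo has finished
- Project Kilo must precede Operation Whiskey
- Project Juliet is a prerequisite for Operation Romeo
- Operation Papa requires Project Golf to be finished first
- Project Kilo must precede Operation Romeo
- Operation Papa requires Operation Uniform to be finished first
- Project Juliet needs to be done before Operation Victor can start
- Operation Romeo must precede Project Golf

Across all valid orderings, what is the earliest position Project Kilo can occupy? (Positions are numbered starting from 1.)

Working backwards through the constraints from Project Kilo, its only required predecessor is Task Oscar.
So at minimum 1 operation comes before Project Kilo, putting Project Kilo no earlier than position 2. That position is achievable by scheduling exactly that predecessor first.

2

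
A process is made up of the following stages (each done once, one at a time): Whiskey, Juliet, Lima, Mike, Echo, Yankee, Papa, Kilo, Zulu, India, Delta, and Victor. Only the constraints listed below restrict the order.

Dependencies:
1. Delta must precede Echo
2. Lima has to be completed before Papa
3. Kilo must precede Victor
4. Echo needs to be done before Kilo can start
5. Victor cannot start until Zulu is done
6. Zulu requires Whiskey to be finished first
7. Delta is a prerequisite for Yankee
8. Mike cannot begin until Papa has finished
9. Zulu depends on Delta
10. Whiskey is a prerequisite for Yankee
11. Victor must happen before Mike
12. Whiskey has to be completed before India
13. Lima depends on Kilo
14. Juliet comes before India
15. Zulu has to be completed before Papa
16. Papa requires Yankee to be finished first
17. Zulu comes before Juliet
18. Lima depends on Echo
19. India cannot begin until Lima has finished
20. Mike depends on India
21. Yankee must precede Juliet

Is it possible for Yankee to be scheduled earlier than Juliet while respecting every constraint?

Yes

Every valid ordering already has Yankee before Juliet (the constraints require it), so in particular at least one does.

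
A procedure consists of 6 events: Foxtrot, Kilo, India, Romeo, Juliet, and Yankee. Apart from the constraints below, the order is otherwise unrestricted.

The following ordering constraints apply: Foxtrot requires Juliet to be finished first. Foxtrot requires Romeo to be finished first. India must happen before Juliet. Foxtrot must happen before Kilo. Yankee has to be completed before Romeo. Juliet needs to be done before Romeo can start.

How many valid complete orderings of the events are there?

3

The events with no prerequisites are India, Yankee; any of them can be placed first.
Counting all ways to extend the partial order to a total order gives 3.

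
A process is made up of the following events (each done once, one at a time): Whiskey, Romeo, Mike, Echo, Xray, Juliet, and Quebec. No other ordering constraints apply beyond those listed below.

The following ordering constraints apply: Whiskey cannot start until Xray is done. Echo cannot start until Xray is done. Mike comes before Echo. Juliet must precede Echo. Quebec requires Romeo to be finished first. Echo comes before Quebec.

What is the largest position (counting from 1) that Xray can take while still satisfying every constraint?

4

The events that are forced after Xray, directly or by a chain of constraints, are Whiskey, Echo, Quebec. That's 3 events.
So at least 3 events follow Xray, putting Xray no later than position 4. That position is achievable by scheduling everything else first.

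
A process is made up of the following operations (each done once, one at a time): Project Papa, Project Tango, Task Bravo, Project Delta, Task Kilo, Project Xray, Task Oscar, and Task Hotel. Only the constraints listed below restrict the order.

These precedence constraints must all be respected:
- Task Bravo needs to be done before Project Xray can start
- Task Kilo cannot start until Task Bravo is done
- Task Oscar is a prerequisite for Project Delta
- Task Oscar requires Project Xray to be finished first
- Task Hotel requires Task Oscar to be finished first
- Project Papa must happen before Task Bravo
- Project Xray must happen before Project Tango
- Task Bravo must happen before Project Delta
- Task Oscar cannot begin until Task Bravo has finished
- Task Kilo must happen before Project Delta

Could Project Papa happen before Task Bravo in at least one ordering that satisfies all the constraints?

Yes

The constraints force Project Papa before Task Bravo, so yes — every valid ordering has Project Papa earlier.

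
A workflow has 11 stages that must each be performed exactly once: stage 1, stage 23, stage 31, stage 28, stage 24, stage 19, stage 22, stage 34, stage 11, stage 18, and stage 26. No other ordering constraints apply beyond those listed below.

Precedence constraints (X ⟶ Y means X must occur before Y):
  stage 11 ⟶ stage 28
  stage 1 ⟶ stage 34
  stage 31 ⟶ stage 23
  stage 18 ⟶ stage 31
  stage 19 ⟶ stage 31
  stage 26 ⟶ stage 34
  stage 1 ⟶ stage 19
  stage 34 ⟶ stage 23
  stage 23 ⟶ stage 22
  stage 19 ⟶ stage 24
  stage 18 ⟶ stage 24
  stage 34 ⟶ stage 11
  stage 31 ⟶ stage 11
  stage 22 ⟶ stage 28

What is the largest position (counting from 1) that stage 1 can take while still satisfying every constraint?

The stages that are forced after stage 1, directly or by a chain of constraints, are stage 23, stage 31, stage 28, stage 24, stage 19, stage 22, stage 34, stage 11. That's 8 stages.
So at least 8 stages follow stage 1, putting stage 1 no later than position 3. That position is achievable by scheduling everything else first.

3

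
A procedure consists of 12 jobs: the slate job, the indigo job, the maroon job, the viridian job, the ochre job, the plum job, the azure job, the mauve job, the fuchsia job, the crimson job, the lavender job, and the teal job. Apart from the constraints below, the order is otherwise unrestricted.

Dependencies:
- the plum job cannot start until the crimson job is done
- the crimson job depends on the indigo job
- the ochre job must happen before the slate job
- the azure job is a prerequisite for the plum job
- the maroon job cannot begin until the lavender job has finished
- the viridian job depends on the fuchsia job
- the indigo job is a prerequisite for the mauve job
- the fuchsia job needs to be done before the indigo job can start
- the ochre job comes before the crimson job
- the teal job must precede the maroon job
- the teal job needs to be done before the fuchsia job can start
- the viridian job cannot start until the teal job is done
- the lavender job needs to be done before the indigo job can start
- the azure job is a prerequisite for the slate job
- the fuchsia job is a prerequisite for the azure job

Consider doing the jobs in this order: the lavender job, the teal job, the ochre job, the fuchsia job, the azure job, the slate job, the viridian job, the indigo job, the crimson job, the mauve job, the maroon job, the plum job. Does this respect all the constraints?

Checking each listed constraint against this order: for instance, the lavender job is in position 1 and the maroon job in position 11, so that constraint holds — and the remaining constraints check out the same way.

Yes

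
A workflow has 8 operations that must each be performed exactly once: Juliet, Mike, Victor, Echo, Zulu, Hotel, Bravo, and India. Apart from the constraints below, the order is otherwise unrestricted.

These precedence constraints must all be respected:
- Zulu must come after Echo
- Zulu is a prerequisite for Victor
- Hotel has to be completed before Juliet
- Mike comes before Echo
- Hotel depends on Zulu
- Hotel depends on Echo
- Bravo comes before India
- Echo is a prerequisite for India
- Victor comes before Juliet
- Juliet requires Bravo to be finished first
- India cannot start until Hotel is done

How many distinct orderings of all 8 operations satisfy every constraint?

2 operations have no prerequisites (Mike, Bravo), so any of them could come first.
Enumerating by repeatedly choosing an available operation (one whose prerequisites are all placed) gives 29 distinct complete orderings.

29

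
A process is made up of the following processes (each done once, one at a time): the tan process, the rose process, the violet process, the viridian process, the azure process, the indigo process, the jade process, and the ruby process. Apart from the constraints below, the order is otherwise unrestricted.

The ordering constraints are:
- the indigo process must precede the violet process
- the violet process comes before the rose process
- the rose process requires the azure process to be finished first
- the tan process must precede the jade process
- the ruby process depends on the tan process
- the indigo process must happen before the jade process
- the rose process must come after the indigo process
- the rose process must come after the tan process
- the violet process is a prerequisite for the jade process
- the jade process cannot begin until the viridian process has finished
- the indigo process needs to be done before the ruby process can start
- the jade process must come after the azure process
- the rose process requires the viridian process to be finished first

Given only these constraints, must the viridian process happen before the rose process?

Following the dependencies: the viridian process → the rose process.
That forces the viridian process before the rose process in every valid schedule.

Yes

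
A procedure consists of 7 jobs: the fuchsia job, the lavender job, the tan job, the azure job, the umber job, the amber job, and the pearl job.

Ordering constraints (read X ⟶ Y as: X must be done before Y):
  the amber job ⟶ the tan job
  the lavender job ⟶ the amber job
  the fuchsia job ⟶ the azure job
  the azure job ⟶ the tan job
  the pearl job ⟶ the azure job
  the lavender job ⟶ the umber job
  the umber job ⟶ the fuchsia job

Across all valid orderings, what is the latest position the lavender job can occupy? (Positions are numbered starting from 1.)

2

Every job that must follow the lavender job has to come after it. Tracing all chains starting from the lavender job, those jobs are: the fuchsia job, the tan job, the azure job, the umber job, the amber job — 5 in total.
With 5 mandatory successors out of 7 jobs total, the latest slot for the lavender job is 7−5 = 2, and it's reachable by doing all non-successors before the lavender job.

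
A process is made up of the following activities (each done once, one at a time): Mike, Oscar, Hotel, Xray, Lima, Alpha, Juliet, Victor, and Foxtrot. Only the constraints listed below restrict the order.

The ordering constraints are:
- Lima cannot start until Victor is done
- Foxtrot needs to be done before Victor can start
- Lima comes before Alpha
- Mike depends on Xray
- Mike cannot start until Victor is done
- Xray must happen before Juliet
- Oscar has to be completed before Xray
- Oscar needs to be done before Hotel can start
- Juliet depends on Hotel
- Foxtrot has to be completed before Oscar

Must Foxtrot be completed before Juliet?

There is a constraint chain Foxtrot → Oscar → Hotel → Juliet.
That forces Foxtrot before Juliet in every valid schedule.

Yes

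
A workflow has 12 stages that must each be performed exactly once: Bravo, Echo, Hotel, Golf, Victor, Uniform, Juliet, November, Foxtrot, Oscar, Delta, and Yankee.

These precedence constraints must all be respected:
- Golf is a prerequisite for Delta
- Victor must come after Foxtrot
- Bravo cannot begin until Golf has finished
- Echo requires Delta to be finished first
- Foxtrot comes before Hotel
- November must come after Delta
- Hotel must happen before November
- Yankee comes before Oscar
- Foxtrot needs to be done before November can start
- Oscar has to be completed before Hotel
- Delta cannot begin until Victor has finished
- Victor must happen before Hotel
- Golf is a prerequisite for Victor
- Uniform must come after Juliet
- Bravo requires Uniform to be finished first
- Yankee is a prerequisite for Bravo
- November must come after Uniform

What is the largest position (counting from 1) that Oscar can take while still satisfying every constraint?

Every stage that must follow Oscar has to come after it. Tracing all chains starting from Oscar, those stages are: Hotel, November — 2 in total.
With 2 mandatory successors out of 12 stages total, the latest slot for Oscar is 12−2 = 10, and it's reachable by doing all non-successors before Oscar.

10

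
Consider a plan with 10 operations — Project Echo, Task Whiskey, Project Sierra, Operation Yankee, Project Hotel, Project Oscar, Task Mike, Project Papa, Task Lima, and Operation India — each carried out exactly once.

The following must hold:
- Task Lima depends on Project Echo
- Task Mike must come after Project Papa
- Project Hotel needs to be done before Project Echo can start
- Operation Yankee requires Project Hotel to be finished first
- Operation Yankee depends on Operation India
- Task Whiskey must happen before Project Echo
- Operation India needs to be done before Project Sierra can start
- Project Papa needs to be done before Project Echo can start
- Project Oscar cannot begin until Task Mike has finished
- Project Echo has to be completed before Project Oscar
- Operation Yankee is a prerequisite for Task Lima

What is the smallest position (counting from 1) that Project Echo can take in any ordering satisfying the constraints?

Every operation that must precede Project Echo has to come before it. Tracing all chains that end at Project Echo, those operations are: Task Whiskey, Project Hotel, Project Papa — 3 in total.
So at minimum 3 operations come before Project Echo, putting Project Echo no earlier than position 4. That position is achievable by scheduling exactly those predecessors first.

4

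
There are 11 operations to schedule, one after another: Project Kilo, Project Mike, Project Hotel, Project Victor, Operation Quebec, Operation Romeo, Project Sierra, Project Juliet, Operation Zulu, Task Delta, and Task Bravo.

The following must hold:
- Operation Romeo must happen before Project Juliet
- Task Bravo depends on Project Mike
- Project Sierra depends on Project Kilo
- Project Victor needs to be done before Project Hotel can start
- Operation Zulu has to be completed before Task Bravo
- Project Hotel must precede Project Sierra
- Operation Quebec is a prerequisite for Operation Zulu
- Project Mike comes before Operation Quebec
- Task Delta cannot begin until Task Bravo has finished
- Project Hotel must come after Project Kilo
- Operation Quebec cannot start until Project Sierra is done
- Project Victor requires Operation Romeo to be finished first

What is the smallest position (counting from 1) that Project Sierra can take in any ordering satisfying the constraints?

5

Working backwards through the constraints from Project Sierra, its full set of required predecessors is Project Kilo, Project Hotel, Project Victor, Operation Romeo — 4 of them.
So at minimum 4 operations come before Project Sierra, putting Project Sierra no earlier than position 5. That position is achievable by scheduling exactly those predecessors first.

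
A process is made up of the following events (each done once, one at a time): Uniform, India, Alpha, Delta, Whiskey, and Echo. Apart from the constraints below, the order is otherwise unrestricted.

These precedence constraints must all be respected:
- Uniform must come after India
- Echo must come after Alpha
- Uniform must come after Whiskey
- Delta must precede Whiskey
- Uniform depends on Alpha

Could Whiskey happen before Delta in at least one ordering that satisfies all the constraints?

No

Following Delta → Whiskey, Delta must precede Whiskey in every valid ordering.
Hence Whiskey can never be scheduled before Delta.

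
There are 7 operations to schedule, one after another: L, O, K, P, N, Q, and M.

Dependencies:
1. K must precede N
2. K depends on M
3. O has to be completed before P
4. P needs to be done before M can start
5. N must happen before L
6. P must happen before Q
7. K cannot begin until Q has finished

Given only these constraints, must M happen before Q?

No

No chain of constraints connects M to Q in either direction.
There exist valid orderings with Q before M, so M is not required to come first.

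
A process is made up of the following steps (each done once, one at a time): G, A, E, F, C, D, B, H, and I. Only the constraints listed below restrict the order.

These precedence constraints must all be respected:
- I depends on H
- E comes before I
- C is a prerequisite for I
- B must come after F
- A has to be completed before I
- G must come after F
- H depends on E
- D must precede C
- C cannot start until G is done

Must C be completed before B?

No

No chain of constraints connects C to B in either direction.
A valid ordering placing B before C exists, so the answer is no.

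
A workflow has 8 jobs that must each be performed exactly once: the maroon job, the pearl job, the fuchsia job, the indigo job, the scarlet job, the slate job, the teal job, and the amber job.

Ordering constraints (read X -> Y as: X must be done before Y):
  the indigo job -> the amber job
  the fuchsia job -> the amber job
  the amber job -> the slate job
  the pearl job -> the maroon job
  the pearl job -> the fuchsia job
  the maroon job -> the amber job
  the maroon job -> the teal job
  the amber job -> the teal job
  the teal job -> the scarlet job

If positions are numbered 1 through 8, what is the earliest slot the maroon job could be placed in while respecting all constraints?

2

The only job forced before the maroon job (directly or transitively) is the pearl job.
So at minimum 1 job comes before the maroon job, putting the maroon job no earlier than position 2. That position is achievable by scheduling exactly that predecessor first.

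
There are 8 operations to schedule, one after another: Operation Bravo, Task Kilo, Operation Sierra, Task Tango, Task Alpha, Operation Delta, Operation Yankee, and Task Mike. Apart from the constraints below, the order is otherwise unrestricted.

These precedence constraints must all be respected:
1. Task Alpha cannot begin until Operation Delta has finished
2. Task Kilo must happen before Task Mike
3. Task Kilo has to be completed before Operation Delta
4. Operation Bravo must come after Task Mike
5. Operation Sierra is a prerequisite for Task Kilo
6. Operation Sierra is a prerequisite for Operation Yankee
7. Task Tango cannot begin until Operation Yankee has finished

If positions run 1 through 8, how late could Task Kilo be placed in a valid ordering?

Every operation that must follow Task Kilo has to come after it. Tracing all chains starting from Task Kilo, those operations are: Operation Bravo, Task Alpha, Operation Delta, Task Mike — 4 in total.
With 4 mandatory successors out of 8 operations total, the latest slot for Task Kilo is 8−4 = 4, and it's reachable by doing all non-successors before Task Kilo.

4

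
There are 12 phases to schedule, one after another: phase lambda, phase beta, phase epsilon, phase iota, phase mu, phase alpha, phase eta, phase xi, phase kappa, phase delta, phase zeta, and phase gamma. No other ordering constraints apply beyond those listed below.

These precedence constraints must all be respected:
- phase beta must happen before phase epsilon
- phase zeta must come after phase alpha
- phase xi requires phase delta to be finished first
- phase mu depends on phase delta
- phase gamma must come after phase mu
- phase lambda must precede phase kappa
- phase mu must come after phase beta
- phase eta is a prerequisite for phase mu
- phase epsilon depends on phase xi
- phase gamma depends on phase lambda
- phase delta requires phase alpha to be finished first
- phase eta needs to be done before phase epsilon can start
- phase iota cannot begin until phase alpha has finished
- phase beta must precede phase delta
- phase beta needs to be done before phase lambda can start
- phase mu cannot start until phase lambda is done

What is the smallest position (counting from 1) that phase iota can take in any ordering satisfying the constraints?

2

The only phase forced before phase iota (directly or transitively) is phase alpha.
So at minimum 1 phase comes before phase iota, putting phase iota no earlier than position 2. That position is achievable by scheduling exactly that predecessor first.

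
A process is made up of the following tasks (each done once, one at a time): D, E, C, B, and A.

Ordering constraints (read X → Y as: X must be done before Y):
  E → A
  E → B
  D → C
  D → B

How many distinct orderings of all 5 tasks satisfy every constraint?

16

The tasks with no prerequisites are D, E; any of them can be placed first.
Counting all ways to extend the partial order to a total order gives 16.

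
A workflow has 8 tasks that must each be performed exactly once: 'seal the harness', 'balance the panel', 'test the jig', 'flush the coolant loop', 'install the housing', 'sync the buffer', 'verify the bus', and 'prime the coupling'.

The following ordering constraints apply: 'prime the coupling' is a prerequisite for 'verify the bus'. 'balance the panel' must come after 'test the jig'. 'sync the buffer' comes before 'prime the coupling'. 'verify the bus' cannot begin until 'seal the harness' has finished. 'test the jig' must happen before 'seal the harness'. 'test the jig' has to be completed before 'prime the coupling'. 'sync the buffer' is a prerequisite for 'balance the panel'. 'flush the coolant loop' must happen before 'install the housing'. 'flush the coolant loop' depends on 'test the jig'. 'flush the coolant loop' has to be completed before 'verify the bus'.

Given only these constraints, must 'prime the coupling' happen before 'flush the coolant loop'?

No

'prime the coupling' and 'flush the coolant loop' are not related by any chain of constraints.
A valid ordering placing 'flush the coolant loop' before 'prime the coupling' exists, so the answer is no.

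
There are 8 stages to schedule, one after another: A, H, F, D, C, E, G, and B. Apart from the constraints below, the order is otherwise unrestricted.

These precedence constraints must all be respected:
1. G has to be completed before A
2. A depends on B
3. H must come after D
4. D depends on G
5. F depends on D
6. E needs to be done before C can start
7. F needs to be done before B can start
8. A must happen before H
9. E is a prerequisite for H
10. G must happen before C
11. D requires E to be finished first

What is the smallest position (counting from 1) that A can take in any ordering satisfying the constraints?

Working backwards through the constraints from A, its full set of required predecessors is F, D, E, G, B — 5 of them.
So at minimum 5 stages come before A, putting A no earlier than position 6. That position is achievable by scheduling exactly those predecessors first.

6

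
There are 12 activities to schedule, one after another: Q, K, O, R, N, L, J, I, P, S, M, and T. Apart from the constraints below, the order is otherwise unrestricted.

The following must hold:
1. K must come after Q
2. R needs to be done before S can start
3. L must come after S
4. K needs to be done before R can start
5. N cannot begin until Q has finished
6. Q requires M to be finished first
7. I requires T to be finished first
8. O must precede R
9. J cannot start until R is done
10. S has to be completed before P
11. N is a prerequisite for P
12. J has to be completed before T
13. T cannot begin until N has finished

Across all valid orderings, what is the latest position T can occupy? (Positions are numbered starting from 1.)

Following the constraints forward from T, its only required successor is I.
With 1 mandatory successor out of 12 activities total, the latest slot for T is 12−1 = 11, and it's reachable by doing all non-successors before T.

11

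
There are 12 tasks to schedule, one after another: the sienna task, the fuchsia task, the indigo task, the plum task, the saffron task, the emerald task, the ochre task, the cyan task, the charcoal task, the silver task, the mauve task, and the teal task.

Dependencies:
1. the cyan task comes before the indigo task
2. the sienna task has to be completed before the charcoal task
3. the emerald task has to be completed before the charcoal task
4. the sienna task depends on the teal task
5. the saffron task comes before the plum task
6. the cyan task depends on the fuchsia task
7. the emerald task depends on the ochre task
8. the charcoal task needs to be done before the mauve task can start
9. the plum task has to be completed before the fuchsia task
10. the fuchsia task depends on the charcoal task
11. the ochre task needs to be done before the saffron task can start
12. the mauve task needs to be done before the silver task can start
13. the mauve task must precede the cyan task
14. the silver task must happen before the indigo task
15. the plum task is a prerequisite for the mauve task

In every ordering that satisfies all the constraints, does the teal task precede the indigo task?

Chaining the stated constraints: the teal task → the sienna task → the charcoal task → the fuchsia task → the cyan task → the indigo task.
That forces the teal task before the indigo task in every valid schedule.

Yes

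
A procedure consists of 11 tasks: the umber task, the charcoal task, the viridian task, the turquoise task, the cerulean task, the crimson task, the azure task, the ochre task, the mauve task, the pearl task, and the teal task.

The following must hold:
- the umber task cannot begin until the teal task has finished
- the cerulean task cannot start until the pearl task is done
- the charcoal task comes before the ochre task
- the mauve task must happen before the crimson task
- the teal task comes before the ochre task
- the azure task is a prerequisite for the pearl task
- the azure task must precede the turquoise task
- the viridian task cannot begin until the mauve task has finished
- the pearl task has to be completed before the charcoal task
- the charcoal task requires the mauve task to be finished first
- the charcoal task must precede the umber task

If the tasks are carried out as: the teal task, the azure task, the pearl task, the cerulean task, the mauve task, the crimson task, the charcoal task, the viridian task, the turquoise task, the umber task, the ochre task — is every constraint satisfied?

Yes

Checking each listed constraint against this order: for instance, the teal task is in position 1 and the ochre task in position 11, so that constraint holds — and the remaining constraints check out the same way.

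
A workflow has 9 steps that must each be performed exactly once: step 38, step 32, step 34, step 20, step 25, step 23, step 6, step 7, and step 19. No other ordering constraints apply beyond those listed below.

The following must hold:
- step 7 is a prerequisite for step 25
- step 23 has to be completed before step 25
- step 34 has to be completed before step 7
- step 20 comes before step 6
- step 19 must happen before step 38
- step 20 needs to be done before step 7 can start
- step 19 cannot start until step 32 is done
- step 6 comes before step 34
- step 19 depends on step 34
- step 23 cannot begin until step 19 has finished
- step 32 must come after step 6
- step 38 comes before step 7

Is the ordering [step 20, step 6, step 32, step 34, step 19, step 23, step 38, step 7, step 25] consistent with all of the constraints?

Yes

Checking each listed constraint against this order: for instance, step 20 is in position 1 and step 7 in position 8, so that constraint holds — and the remaining constraints check out the same way.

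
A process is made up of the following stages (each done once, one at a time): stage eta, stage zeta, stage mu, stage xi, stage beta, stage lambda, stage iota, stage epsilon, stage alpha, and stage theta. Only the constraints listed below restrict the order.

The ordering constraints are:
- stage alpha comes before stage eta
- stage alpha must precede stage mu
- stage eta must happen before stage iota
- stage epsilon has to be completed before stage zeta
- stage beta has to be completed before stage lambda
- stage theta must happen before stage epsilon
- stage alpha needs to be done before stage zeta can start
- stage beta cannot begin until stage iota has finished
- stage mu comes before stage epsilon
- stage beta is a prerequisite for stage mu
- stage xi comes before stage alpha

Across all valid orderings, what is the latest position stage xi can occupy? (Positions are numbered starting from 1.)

2

Every stage that must follow stage xi has to come after it. Tracing all chains starting from stage xi, those stages are: stage eta, stage zeta, stage mu, stage beta, stage lambda, stage iota, stage epsilon, stage alpha — 8 in total.
So at least 8 stages follow stage xi, putting stage xi no later than position 2. That position is achievable by scheduling everything else first.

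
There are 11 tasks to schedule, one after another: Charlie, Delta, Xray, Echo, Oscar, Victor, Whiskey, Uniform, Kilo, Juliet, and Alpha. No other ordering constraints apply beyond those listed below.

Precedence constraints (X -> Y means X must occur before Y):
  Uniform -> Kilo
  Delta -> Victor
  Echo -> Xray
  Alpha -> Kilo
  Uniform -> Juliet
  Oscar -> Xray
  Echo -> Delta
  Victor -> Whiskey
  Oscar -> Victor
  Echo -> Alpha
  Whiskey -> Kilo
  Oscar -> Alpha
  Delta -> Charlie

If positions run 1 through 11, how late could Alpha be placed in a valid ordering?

Following the constraints forward from Alpha, its only required successor is Kilo.
So at least 1 task follows Alpha, putting Alpha no later than position 10. That position is achievable by scheduling everything else first.

10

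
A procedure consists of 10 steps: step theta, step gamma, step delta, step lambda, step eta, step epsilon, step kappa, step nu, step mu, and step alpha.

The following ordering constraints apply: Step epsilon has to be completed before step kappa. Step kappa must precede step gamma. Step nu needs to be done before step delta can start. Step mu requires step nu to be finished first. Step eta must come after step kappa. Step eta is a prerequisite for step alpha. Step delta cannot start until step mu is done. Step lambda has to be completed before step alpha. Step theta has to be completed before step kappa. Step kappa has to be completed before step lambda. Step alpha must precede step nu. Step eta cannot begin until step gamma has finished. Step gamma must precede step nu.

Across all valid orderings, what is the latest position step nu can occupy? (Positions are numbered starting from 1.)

8

The steps that are forced after step nu, directly or by a chain of constraints, are step delta, step mu. That's 2 steps.
With 2 mandatory successors out of 10 steps total, the latest slot for step nu is 10−2 = 8, and it's reachable by doing all non-successors before step nu.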